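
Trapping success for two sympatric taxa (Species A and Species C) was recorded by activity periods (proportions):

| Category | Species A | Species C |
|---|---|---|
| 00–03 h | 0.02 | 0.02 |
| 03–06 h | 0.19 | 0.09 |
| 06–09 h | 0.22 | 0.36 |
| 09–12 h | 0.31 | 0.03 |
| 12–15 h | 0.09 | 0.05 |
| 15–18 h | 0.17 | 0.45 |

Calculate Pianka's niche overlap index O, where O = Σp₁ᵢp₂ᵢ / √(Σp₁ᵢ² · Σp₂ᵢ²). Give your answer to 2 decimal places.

Σ p₁ᵢp₂ᵢ = 0.0004 + 0.0171 + 0.0792 + 0.0093 + 0.0045 + 0.0765 = 0.1870
Σp_1ᵢ² = 0.02² + 0.19² + 0.22² + 0.31² + 0.09² + 0.17² = 0.0004 + 0.0361 + 0.0484 + 0.0961 + 0.0081 + 0.0289 = 0.2180
Σp_2ᵢ² = 0.02² + 0.09² + 0.36² + 0.03² + 0.05² + 0.45² = 0.0004 + 0.0081 + 0.1296 + 0.0009 + 0.0025 + 0.2025 = 0.3440
O = 0.1870 / √(0.2180 × 0.3440) = 0.1870 / 0.27385 = 0.6829

0.68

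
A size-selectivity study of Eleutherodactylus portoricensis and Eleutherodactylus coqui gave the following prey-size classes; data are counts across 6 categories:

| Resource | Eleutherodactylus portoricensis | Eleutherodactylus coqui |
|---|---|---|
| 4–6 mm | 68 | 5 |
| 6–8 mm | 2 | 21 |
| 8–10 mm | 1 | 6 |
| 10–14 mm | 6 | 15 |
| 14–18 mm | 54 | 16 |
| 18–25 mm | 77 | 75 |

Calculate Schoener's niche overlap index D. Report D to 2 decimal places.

0.57

Proportions for Eleutherodactylus portoricensis (n=208): 68/208=0.3269, 2/208=0.0096, 1/208=0.0048, 6/208=0.0288, 54/208=0.2596, 77/208=0.3702
Proportions for Eleutherodactylus coqui (n=138): 5/138=0.0362, 21/138=0.1522, 6/138=0.0435, 15/138=0.1087, 16/138=0.1159, 75/138=0.5435
Σ|p₁ᵢ − p₂ᵢ| = 0.2907 + 0.1426 + 0.0387 + 0.0799 + 0.1437 + 0.1733 = 0.8689
D = 1 − ½ × 0.8689 = 1 − 0.43445 = 0.56555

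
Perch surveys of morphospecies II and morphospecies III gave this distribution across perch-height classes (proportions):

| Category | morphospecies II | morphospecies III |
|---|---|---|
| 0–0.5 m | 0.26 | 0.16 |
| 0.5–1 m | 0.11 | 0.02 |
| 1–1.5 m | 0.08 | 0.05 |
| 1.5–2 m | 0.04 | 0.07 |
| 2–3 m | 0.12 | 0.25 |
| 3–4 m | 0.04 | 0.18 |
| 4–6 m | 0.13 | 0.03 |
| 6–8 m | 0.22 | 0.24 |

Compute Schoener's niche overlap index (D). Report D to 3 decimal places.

Σ|p₁ᵢ − p₂ᵢ| = 0.10 + 0.09 + 0.03 + 0.03 + 0.13 + 0.14 + 0.10 + 0.02 = 0.64
D = 1 − ½ × 0.64 = 1 − 0.320 = 0.68000

0.680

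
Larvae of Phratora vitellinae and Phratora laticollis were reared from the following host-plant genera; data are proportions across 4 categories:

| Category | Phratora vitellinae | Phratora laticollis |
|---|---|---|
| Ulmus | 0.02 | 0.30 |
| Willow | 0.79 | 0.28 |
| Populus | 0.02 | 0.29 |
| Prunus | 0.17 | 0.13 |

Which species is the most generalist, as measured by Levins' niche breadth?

Phratora laticollis

Σp_viteᵢ² = 0.02² + 0.79² + 0.02² + 0.17² = 0.0004 + 0.6241 + 0.0004 + 0.0289 = 0.6538
B_vite = 1 / 0.6538 = 1.5295
Σp_latiᵢ² = 0.30² + 0.28² + 0.29² + 0.13² = 0.0900 + 0.0784 + 0.0841 + 0.0169 = 0.2694
B_lati = 1 / 0.2694 = 3.7120
Highest B → broadest niche (most generalist): Phratora laticollis (B = 3.71).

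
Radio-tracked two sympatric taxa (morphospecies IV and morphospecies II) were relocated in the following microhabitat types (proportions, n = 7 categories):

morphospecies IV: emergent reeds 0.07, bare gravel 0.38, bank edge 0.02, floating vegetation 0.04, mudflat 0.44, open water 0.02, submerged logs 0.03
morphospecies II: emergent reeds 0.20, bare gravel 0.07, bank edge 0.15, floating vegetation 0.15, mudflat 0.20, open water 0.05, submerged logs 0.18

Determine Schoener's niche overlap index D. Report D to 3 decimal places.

0.450

Σ|p₁ᵢ − p₂ᵢ| = 0.13 + 0.31 + 0.13 + 0.11 + 0.24 + 0.03 + 0.15 = 1.10
D = 1 − ½ × 1.10 = 1 − 0.550 = 0.45000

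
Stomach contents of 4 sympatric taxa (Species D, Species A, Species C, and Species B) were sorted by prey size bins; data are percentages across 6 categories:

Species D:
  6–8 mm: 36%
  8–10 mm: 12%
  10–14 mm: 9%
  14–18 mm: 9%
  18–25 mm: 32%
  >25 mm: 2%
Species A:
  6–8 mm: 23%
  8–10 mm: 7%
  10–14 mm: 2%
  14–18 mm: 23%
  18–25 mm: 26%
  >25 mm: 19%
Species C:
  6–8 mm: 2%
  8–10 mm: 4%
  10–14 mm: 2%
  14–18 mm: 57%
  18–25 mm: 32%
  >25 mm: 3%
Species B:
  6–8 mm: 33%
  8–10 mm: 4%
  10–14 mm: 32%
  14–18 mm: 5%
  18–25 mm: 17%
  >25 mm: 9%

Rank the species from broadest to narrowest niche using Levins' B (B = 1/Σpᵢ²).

Species A > Species B > Species D > Species C

Convert percentages to proportions (divide by 100).
Σp_Dᵢ² = 0.36² + 0.12² + 0.09² + 0.09² + 0.32² + 0.02² = 0.1296 + 0.0144 + 0.0081 + 0.0081 + 0.1024 + 0.0004 = 0.2630
B_D = 1 / 0.2630 = 3.8023
Σp_Aᵢ² = 0.23² + 0.07² + 0.02² + 0.23² + 0.26² + 0.19² = 0.0529 + 0.0049 + 0.0004 + 0.0529 + 0.0676 + 0.0361 = 0.2148
B_A = 1 / 0.2148 = 4.6555
Σp_Cᵢ² = 0.02² + 0.04² + 0.02² + 0.57² + 0.32² + 0.03² = 0.0004 + 0.0016 + 0.0004 + 0.3249 + 0.1024 + 0.0009 = 0.4306
B_C = 1 / 0.4306 = 2.3223
Σp_Bᵢ² = 0.33² + 0.04² + 0.32² + 0.05² + 0.17² + 0.09² = 0.1089 + 0.0016 + 0.1024 + 0.0025 + 0.0289 + 0.0081 = 0.2524
B_B = 1 / 0.2524 = 3.9620
Ranking by B (broadest → narrowest): Species A (4.66) > Species B (3.96) > Species D (3.80) > Species C (2.32)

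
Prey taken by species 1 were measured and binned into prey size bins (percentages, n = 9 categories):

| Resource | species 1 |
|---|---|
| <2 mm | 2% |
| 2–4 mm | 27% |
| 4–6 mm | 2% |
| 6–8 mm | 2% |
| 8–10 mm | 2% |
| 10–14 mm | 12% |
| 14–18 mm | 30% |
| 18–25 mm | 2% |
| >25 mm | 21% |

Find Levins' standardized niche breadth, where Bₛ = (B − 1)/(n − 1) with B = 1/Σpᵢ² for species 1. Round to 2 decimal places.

0.43

Convert percentages to proportions (divide by 100).
Σpᵢ² = 0.02² + 0.27² + 0.02² + 0.02² + 0.02² + 0.12² + 0.30² + 0.02² + 0.21² = 0.0004 + 0.0729 + 0.0004 + 0.0004 + 0.0004 + 0.0144 + 0.0900 + 0.0004 + 0.0441 = 0.2234
B = 1 / 0.2234 = 4.4763
Bₛ = (B − 1)/(n − 1) = (4.4763 − 1)/(9 − 1) = 3.4763/8 = 0.4345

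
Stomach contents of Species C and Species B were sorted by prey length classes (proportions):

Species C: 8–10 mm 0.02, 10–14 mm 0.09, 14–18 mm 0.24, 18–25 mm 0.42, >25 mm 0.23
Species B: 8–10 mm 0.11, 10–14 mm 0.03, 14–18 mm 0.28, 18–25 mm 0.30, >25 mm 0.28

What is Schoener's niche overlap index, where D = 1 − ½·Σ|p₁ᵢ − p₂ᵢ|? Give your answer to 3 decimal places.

Σ|p₁ᵢ − p₂ᵢ| = 0.09 + 0.06 + 0.04 + 0.12 + 0.05 = 0.36
D = 1 − ½ × 0.36 = 1 − 0.180 = 0.82000

0.820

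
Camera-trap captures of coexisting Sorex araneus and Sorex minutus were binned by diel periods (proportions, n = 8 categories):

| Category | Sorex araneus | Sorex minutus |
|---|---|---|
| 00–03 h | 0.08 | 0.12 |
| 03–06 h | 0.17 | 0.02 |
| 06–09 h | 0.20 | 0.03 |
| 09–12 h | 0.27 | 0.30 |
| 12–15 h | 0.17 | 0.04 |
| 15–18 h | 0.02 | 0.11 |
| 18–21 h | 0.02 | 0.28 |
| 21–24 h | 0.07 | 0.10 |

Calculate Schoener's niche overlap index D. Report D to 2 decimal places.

0.55

Σ|p₁ᵢ − p₂ᵢ| = 0.04 + 0.15 + 0.17 + 0.03 + 0.13 + 0.09 + 0.26 + 0.03 = 0.90
D = 1 − ½ × 0.90 = 1 − 0.450 = 0.5500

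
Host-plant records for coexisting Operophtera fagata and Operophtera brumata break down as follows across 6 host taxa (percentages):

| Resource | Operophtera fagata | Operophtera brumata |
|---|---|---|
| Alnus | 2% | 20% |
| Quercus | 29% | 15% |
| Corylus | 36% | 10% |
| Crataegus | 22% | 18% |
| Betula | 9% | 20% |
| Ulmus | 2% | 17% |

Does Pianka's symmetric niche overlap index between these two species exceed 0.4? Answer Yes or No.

Yes

Convert percentages to proportions (divide by 100).
Σ p₁ᵢp₂ᵢ = 0.0040 + 0.0435 + 0.0360 + 0.0396 + 0.0180 + 0.0034 = 0.1445
Σp_1ᵢ² = 0.02² + 0.29² + 0.36² + 0.22² + 0.09² + 0.02² = 0.0004 + 0.0841 + 0.1296 + 0.0484 + 0.0081 + 0.0004 = 0.2710
Σp_2ᵢ² = 0.20² + 0.15² + 0.10² + 0.18² + 0.20² + 0.17² = 0.0400 + 0.0225 + 0.0100 + 0.0324 + 0.0400 + 0.0289 = 0.1738
O = 0.1445 / √(0.2710 × 0.1738) = 0.1445 / 0.21702 = 0.6658
O = 0.6658 > 0.4 → Yes.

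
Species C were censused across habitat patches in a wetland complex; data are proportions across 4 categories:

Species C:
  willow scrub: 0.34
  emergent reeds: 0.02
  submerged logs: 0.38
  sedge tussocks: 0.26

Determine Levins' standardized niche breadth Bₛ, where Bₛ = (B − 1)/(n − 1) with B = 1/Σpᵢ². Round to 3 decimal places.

Σpᵢ² = 0.34² + 0.02² + 0.38² + 0.26² = 0.1156 + 0.0004 + 0.1444 + 0.0676 = 0.3280
B = 1 / 0.3280 = 3.04878
Bₛ = (B − 1)/(n − 1) = (3.04878 − 1)/(4 − 1) = 2.04878/3 = 0.68293

0.683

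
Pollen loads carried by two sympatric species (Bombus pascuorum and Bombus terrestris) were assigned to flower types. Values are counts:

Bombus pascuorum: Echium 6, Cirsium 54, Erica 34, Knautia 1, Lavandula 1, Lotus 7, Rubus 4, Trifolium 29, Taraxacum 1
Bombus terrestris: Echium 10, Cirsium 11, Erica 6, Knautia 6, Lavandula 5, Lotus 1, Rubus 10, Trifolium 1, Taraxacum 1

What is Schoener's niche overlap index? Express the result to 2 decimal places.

0.47

Proportions for Bombus pascuorum (n=137): 6/137=0.0438, 54/137=0.3942, 34/137=0.2482, 1/137=0.0073, 1/137=0.0073, 7/137=0.0511, 4/137=0.0292, 29/137=0.2117, 1/137=0.0073
Proportions for Bombus terrestris (n=51): 10/51=0.1961, 11/51=0.2157, 6/51=0.1176, 6/51=0.1176, 5/51=0.0980, 1/51=0.0196, 10/51=0.1961, 1/51=0.0196, 1/51=0.0196
Σ|p₁ᵢ − p₂ᵢ| = 0.1523 + 0.1785 + 0.1306 + 0.1103 + 0.0907 + 0.0315 + 0.1669 + 0.1921 + 0.0123 = 1.0652
D = 1 − ½ × 1.0652 = 1 − 0.53260 = 0.46740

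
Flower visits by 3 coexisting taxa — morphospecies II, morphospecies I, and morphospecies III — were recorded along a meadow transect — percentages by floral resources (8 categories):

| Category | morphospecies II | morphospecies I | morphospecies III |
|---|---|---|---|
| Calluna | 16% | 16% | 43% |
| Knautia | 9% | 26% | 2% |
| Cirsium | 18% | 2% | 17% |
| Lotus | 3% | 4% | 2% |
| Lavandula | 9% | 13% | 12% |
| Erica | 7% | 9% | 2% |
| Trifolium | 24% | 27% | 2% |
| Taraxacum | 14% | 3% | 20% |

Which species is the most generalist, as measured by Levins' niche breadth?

morphospecies II

Convert percentages to proportions (divide by 100).
Σp_IIᵢ² = 0.16² + 0.09² + 0.18² + 0.03² + 0.09² + 0.07² + 0.24² + 0.14² = 0.0256 + 0.0081 + 0.0324 + 0.0009 + 0.0081 + 0.0049 + 0.0576 + 0.0196 = 0.1572
B_II = 1 / 0.1572 = 6.3613
Σp_Iᵢ² = 0.16² + 0.26² + 0.02² + 0.04² + 0.13² + 0.09² + 0.27² + 0.03² = 0.0256 + 0.0676 + 0.0004 + 0.0016 + 0.0169 + 0.0081 + 0.0729 + 0.0009 = 0.1940
B_I = 1 / 0.1940 = 5.1546
Σp_IIIᵢ² = 0.43² + 0.02² + 0.17² + 0.02² + 0.12² + 0.02² + 0.02² + 0.20² = 0.1849 + 0.0004 + 0.0289 + 0.0004 + 0.0144 + 0.0004 + 0.0004 + 0.0400 = 0.2698
B_III = 1 / 0.2698 = 3.7064
Highest B → broadest niche (most generalist): morphospecies II (B = 6.36).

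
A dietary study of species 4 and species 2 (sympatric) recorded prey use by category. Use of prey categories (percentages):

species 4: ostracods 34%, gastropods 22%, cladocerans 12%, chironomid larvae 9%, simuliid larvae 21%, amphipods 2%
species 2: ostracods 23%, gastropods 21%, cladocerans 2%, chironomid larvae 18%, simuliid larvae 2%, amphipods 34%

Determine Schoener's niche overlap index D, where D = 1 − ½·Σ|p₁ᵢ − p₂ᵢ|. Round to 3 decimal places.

0.590

Convert percentages to proportions (divide by 100).
Σ|p₁ᵢ − p₂ᵢ| = 0.11 + 0.01 + 0.10 + 0.09 + 0.19 + 0.32 = 0.82
D = 1 − ½ × 0.82 = 1 − 0.410 = 0.59000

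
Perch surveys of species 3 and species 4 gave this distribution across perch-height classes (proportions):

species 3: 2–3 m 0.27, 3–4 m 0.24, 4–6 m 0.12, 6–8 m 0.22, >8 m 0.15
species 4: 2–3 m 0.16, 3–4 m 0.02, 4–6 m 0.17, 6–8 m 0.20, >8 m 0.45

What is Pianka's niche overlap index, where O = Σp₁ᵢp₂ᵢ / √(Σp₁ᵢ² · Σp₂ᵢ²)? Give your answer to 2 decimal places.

0.71

Σ p₁ᵢp₂ᵢ = 0.0432 + 0.0048 + 0.0204 + 0.0440 + 0.0675 = 0.1799
Σp_1ᵢ² = 0.27² + 0.24² + 0.12² + 0.22² + 0.15² = 0.0729 + 0.0576 + 0.0144 + 0.0484 + 0.0225 = 0.2158
Σp_2ᵢ² = 0.16² + 0.02² + 0.17² + 0.20² + 0.45² = 0.0256 + 0.0004 + 0.0289 + 0.0400 + 0.2025 = 0.2974
O = 0.1799 / √(0.2158 × 0.2974) = 0.1799 / 0.25334 = 0.7101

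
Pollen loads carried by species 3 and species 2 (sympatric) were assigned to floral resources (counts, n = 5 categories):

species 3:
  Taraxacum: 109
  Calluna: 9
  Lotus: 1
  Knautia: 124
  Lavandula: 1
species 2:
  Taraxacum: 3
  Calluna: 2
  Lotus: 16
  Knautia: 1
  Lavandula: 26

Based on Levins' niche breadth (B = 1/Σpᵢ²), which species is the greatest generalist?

species 2

Proportions for species 3 (n=244): 109/244=0.4467, 9/244=0.0369, 1/244=0.0041, 124/244=0.5082, 1/244=0.0041
Proportions for species 2 (n=48): 3/48=0.0625, 2/48=0.0417, 16/48=0.3333, 1/48=0.0208, 26/48=0.5417
Σp_3ᵢ² = 0.4467² + 0.0369² + 0.0041² + 0.5082² + 0.0041² = 0.199541 + 0.001362 + 0.000017 + 0.258267 + 0.000017 = 0.459204
B_3 = 1 / 0.459204 = 2.1777
Σp_2ᵢ² = 0.0625² + 0.0417² + 0.3333² + 0.0208² + 0.5417² = 0.003906 + 0.001739 + 0.111089 + 0.000433 + 0.293439 = 0.410606
B_2 = 1 / 0.410606 = 2.4354
Highest B → broadest niche (most generalist): species 2 (B = 2.44).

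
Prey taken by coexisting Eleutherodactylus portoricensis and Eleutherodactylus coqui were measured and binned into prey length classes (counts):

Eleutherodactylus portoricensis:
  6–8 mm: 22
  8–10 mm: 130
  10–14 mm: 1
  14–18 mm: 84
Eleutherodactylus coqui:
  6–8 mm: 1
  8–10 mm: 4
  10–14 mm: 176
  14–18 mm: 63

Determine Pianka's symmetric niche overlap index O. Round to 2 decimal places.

0.21

Proportions for Eleutherodactylus portoricensis (n=237): 22/237=0.0928, 130/237=0.5485, 1/237=0.0042, 84/237=0.3544
Proportions for Eleutherodactylus coqui (n=244): 1/244=0.0041, 4/244=0.0164, 176/244=0.7213, 63/244=0.2582
Σ p₁ᵢp₂ᵢ = 0.000380 + 0.008995 + 0.003029 + 0.091506 = 0.103910
Σp_1ᵢ² = 0.0928² + 0.5485² + 0.0042² + 0.3544² = 0.008612 + 0.300852 + 0.000018 + 0.125599 = 0.435081
Σp_2ᵢ² = 0.0041² + 0.0164² + 0.7213² + 0.2582² = 0.000017 + 0.000269 + 0.520274 + 0.066667 = 0.587227
O = 0.103910 / √(0.435081 × 0.587227) = 0.103910 / 0.5054615 = 0.2056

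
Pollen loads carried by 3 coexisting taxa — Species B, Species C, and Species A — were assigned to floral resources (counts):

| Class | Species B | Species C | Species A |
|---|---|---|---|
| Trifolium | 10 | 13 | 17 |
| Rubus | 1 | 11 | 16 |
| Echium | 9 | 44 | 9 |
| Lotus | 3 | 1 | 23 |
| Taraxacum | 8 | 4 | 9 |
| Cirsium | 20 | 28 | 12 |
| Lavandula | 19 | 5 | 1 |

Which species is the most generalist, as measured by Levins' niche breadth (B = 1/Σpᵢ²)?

Species A

Proportions for Species B (n=70): 10/70=0.1429, 1/70=0.0143, 9/70=0.1286, 3/70=0.0429, 8/70=0.1143, 20/70=0.2857, 19/70=0.2714
Proportions for Species C (n=106): 13/106=0.1226, 11/106=0.1038, 44/106=0.4151, 1/106=0.0094, 4/106=0.0377, 28/106=0.2642, 5/106=0.0472
Proportions for Species A (n=87): 17/87=0.1954, 16/87=0.1839, 9/87=0.1034, 23/87=0.2644, 9/87=0.1034, 12/87=0.1379, 1/87=0.0115
Σp_Bᵢ² = 0.1429² + 0.0143² + 0.1286² + 0.0429² + 0.1143² + 0.2857² + 0.2714² = 0.020420 + 0.000204 + 0.016538 + 0.001840 + 0.013064 + 0.081624 + 0.073658 = 0.207348
B_B = 1 / 0.207348 = 4.8228
Σp_Cᵢ² = 0.1226² + 0.1038² + 0.4151² + 0.0094² + 0.0377² + 0.2642² + 0.0472² = 0.015031 + 0.010774 + 0.172308 + 0.000088 + 0.001421 + 0.069802 + 0.002228 = 0.271652
B_C = 1 / 0.271652 = 3.6812
Σp_Aᵢ² = 0.1954² + 0.1839² + 0.1034² + 0.2644² + 0.1034² + 0.1379² + 0.0115² = 0.038181 + 0.033819 + 0.010692 + 0.069907 + 0.010692 + 0.019016 + 0.000132 = 0.182439
B_A = 1 / 0.182439 = 5.4813
Highest B → broadest niche (most generalist): Species A (B = 5.48).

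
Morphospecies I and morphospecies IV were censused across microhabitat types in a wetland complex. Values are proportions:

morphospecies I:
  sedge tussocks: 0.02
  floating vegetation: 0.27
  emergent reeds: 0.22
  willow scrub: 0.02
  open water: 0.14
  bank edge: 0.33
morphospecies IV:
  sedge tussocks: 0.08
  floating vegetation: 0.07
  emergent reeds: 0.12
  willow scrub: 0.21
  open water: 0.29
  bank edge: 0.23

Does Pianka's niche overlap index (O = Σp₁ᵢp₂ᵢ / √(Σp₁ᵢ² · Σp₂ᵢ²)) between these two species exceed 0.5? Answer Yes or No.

Σ p₁ᵢp₂ᵢ = 0.0016 + 0.0189 + 0.0264 + 0.0042 + 0.0406 + 0.0759 = 0.1676
Σp_1ᵢ² = 0.02² + 0.27² + 0.22² + 0.02² + 0.14² + 0.33² = 0.0004 + 0.0729 + 0.0484 + 0.0004 + 0.0196 + 0.1089 = 0.2506
Σp_2ᵢ² = 0.08² + 0.07² + 0.12² + 0.21² + 0.29² + 0.23² = 0.0064 + 0.0049 + 0.0144 + 0.0441 + 0.0841 + 0.0529 = 0.2068
O = 0.1676 / √(0.2506 × 0.2068) = 0.1676 / 0.22765 = 0.7362
O = 0.7362 > 0.5 → Yes.

Yes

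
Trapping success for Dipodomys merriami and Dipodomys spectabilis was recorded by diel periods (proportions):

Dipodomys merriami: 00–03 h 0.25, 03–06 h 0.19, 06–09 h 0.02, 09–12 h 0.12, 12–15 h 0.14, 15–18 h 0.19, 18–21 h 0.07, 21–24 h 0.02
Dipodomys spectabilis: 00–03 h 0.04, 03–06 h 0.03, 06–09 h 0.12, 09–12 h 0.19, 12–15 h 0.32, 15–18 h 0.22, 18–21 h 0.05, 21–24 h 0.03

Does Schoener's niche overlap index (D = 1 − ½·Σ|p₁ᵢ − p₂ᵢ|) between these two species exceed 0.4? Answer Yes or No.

Σ|p₁ᵢ − p₂ᵢ| = 0.21 + 0.16 + 0.10 + 0.07 + 0.18 + 0.03 + 0.02 + 0.01 = 0.78
D = 1 − ½ × 0.78 = 1 − 0.390 = 0.6100
D = 0.6100 > 0.4 → Yes.

Yes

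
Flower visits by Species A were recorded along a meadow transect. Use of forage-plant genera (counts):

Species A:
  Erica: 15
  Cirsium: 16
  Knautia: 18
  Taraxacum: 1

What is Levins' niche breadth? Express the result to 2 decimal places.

3.10

Proportions for Species A (n=50): 15/50=0.3000, 16/50=0.3200, 18/50=0.3600, 1/50=0.0200
Σpᵢ² = 0.3000² + 0.3200² + 0.3600² + 0.0200² = 0.090000 + 0.102400 + 0.129600 + 0.000400 = 0.322400
B = 1 / 0.322400 = 3.1017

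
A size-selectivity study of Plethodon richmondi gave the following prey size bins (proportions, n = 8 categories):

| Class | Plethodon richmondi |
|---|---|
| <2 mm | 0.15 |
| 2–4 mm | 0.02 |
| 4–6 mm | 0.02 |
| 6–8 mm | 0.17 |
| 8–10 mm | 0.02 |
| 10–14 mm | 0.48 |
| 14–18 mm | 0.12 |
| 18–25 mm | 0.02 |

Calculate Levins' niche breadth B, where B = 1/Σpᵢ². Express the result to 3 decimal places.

3.358

Σpᵢ² = 0.15² + 0.02² + 0.02² + 0.17² + 0.02² + 0.48² + 0.12² + 0.02² = 0.0225 + 0.0004 + 0.0004 + 0.0289 + 0.0004 + 0.2304 + 0.0144 + 0.0004 = 0.2978
B = 1 / 0.2978 = 3.35796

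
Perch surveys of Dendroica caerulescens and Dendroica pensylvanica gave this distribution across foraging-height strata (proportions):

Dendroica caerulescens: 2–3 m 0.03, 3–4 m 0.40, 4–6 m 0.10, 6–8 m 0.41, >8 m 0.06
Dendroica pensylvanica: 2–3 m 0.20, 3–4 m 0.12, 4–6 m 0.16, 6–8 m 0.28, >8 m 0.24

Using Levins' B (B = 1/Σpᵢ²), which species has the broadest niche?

Σp_caerᵢ² = 0.03² + 0.40² + 0.10² + 0.41² + 0.06² = 0.0009 + 0.1600 + 0.0100 + 0.1681 + 0.0036 = 0.3426
B_caer = 1 / 0.3426 = 2.9189
Σp_pensᵢ² = 0.20² + 0.12² + 0.16² + 0.28² + 0.24² = 0.0400 + 0.0144 + 0.0256 + 0.0784 + 0.0576 = 0.2160
B_pens = 1 / 0.2160 = 4.6296
Highest B → broadest niche (most generalist): Dendroica pensylvanica (B = 4.63).

Dendroica pensylvanica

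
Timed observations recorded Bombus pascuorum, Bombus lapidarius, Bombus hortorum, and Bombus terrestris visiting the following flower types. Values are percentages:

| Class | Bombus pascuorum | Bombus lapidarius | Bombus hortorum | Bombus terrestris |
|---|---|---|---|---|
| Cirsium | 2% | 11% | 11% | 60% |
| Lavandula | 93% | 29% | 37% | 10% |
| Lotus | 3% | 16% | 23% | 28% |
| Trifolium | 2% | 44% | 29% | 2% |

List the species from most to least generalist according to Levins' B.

Bombus hortorum > Bombus lapidarius > Bombus terrestris > Bombus pascuorum

Convert percentages to proportions (divide by 100).
Σp_pascᵢ² = 0.02² + 0.93² + 0.03² + 0.02² = 0.0004 + 0.8649 + 0.0009 + 0.0004 = 0.8666
B_pasc = 1 / 0.8666 = 1.1539
Σp_lapiᵢ² = 0.11² + 0.29² + 0.16² + 0.44² = 0.0121 + 0.0841 + 0.0256 + 0.1936 = 0.3154
B_lapi = 1 / 0.3154 = 3.1706
Σp_hortᵢ² = 0.11² + 0.37² + 0.23² + 0.29² = 0.0121 + 0.1369 + 0.0529 + 0.0841 = 0.2860
B_hort = 1 / 0.2860 = 3.4965
Σp_terrᵢ² = 0.60² + 0.10² + 0.28² + 0.02² = 0.3600 + 0.0100 + 0.0784 + 0.0004 = 0.4488
B_terr = 1 / 0.4488 = 2.2282
Ranking by B (broadest → narrowest): Bombus hortorum (3.50) > Bombus lapidarius (3.17) > Bombus terrestris (2.23) > Bombus pascuorum (1.15)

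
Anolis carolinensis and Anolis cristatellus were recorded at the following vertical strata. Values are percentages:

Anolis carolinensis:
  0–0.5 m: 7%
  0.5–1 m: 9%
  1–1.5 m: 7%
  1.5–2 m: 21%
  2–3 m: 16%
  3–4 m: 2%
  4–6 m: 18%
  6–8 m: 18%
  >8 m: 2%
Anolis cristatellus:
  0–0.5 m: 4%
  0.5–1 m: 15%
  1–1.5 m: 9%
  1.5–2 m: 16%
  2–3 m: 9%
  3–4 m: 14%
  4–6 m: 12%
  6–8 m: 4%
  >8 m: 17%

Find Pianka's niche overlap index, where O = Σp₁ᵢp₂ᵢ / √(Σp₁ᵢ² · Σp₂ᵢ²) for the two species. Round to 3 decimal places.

0.747

Convert percentages to proportions (divide by 100).
Σ p₁ᵢp₂ᵢ = 0.0028 + 0.0135 + 0.0063 + 0.0336 + 0.0144 + 0.0028 + 0.0216 + 0.0072 + 0.0034 = 0.1056
Σp_1ᵢ² = 0.07² + 0.09² + 0.07² + 0.21² + 0.16² + 0.02² + 0.18² + 0.18² + 0.02² = 0.0049 + 0.0081 + 0.0049 + 0.0441 + 0.0256 + 0.0004 + 0.0324 + 0.0324 + 0.0004 = 0.1532
Σp_2ᵢ² = 0.04² + 0.15² + 0.09² + 0.16² + 0.09² + 0.14² + 0.12² + 0.04² + 0.17² = 0.0016 + 0.0225 + 0.0081 + 0.0256 + 0.0081 + 0.0196 + 0.0144 + 0.0016 + 0.0289 = 0.1304
O = 0.1056 / √(0.1532 × 0.1304) = 0.1056 / 0.141341 = 0.74713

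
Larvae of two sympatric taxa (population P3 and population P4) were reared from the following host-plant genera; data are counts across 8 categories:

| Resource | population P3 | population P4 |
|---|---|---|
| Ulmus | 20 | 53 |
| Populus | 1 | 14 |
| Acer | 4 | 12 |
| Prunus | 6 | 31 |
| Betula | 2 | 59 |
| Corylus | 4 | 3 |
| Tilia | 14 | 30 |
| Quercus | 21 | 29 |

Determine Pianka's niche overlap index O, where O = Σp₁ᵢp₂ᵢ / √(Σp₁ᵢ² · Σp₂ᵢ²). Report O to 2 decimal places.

Proportions for population P3 (n=72): 20/72=0.2778, 1/72=0.0139, 4/72=0.0556, 6/72=0.0833, 2/72=0.0278, 4/72=0.0556, 14/72=0.1944, 21/72=0.2917
Proportions for population P4 (n=231): 53/231=0.2294, 14/231=0.0606, 12/231=0.0519, 31/231=0.1342, 59/231=0.2554, 3/231=0.0130, 30/231=0.1299, 29/231=0.1255
Σ p₁ᵢp₂ᵢ = 0.063727 + 0.000842 + 0.002886 + 0.011179 + 0.007100 + 0.000723 + 0.025253 + 0.036608 = 0.148318
Σp_1ᵢ² = 0.2778² + 0.0139² + 0.0556² + 0.0833² + 0.0278² + 0.0556² + 0.1944² + 0.2917² = 0.077173 + 0.000193 + 0.003091 + 0.006939 + 0.000773 + 0.003091 + 0.037791 + 0.085089 = 0.214140
Σp_2ᵢ² = 0.2294² + 0.0606² + 0.0519² + 0.1342² + 0.2554² + 0.0130² + 0.1299² + 0.1255² = 0.052624 + 0.003672 + 0.002694 + 0.018010 + 0.065229 + 0.000169 + 0.016874 + 0.015750 = 0.175022
O = 0.148318 / √(0.214140 × 0.175022) = 0.148318 / 0.1935955 = 0.7661

0.77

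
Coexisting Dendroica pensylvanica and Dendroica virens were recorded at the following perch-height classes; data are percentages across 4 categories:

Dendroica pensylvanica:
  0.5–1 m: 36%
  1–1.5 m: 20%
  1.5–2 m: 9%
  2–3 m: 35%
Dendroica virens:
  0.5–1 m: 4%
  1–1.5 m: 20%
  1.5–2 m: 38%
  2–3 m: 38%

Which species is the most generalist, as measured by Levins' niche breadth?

Dendroica pensylvanica

Convert percentages to proportions (divide by 100).
Σp_pensᵢ² = 0.36² + 0.20² + 0.09² + 0.35² = 0.1296 + 0.0400 + 0.0081 + 0.1225 = 0.3002
B_pens = 1 / 0.3002 = 3.3311
Σp_vireᵢ² = 0.04² + 0.20² + 0.38² + 0.38² = 0.0016 + 0.0400 + 0.1444 + 0.1444 = 0.3304
B_vire = 1 / 0.3304 = 3.0266
Highest B → broadest niche (most generalist): Dendroica pensylvanica (B = 3.33).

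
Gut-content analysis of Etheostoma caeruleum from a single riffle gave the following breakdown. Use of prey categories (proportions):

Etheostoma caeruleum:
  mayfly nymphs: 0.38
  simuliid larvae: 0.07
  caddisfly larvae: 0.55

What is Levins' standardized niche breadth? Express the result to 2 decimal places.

Σpᵢ² = 0.38² + 0.07² + 0.55² = 0.1444 + 0.0049 + 0.3025 = 0.4518
B = 1 / 0.4518 = 2.2134
Bₛ = (B − 1)/(n − 1) = (2.2134 − 1)/(3 − 1) = 1.2134/2 = 0.6067

0.61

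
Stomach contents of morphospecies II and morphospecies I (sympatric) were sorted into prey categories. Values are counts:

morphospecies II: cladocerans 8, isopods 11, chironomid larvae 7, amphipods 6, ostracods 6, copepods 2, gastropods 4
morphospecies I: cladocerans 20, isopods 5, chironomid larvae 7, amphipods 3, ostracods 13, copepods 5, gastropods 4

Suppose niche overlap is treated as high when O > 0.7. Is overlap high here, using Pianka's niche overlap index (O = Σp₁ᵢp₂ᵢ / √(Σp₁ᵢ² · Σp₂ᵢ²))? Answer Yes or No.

Proportions for morphospecies II (n=44): 8/44=0.1818, 11/44=0.2500, 7/44=0.1591, 6/44=0.1364, 6/44=0.1364, 2/44=0.0455, 4/44=0.0909
Proportions for morphospecies I (n=57): 20/57=0.3509, 5/57=0.0877, 7/57=0.1228, 3/57=0.0526, 13/57=0.2281, 5/57=0.0877, 4/57=0.0702
Σ p₁ᵢp₂ᵢ = 0.063794 + 0.021925 + 0.019537 + 0.007175 + 0.031113 + 0.003990 + 0.006381 = 0.153915
Σp_1ᵢ² = 0.1818² + 0.2500² + 0.1591² + 0.1364² + 0.1364² + 0.0455² + 0.0909² = 0.033051 + 0.062500 + 0.025313 + 0.018605 + 0.018605 + 0.002070 + 0.008263 = 0.168407
Σp_2ᵢ² = 0.3509² + 0.0877² + 0.1228² + 0.0526² + 0.2281² + 0.0877² + 0.0702² = 0.123131 + 0.007691 + 0.015080 + 0.002767 + 0.052030 + 0.007691 + 0.004928 = 0.213318
O = 0.153915 / √(0.168407 × 0.213318) = 0.153915 / 0.1895369 = 0.8121
O = 0.8121 > 0.7 → Yes.

Yes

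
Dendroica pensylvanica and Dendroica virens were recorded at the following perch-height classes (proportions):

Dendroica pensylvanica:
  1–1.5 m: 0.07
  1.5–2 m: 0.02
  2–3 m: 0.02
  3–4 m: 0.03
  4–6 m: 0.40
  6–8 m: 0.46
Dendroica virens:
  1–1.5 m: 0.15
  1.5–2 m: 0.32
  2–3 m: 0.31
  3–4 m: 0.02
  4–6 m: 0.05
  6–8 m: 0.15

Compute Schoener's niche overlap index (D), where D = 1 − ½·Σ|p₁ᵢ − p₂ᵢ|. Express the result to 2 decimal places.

0.33

Σ|p₁ᵢ − p₂ᵢ| = 0.08 + 0.30 + 0.29 + 0.01 + 0.35 + 0.31 = 1.34
D = 1 − ½ × 1.34 = 1 − 0.670 = 0.3300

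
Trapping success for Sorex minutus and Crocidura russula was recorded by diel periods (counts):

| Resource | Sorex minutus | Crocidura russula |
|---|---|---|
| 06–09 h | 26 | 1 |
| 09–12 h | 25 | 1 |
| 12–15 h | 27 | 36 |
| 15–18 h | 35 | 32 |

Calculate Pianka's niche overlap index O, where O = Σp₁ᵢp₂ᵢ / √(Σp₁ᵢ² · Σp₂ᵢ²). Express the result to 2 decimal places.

0.78

Proportions for Sorex minutus (n=113): 26/113=0.2301, 25/113=0.2212, 27/113=0.2389, 35/113=0.3097
Proportions for Crocidura russula (n=70): 1/70=0.0143, 1/70=0.0143, 36/70=0.5143, 32/70=0.4571
Σ p₁ᵢp₂ᵢ = 0.003290 + 0.003163 + 0.122866 + 0.141564 = 0.270883
Σp_1ᵢ² = 0.2301² + 0.2212² + 0.2389² + 0.3097² = 0.052946 + 0.048929 + 0.057073 + 0.095914 = 0.254862
Σp_2ᵢ² = 0.0143² + 0.0143² + 0.5143² + 0.4571² = 0.000204 + 0.000204 + 0.264504 + 0.208940 = 0.473852
O = 0.270883 / √(0.254862 × 0.473852) = 0.270883 / 0.3475153 = 0.7795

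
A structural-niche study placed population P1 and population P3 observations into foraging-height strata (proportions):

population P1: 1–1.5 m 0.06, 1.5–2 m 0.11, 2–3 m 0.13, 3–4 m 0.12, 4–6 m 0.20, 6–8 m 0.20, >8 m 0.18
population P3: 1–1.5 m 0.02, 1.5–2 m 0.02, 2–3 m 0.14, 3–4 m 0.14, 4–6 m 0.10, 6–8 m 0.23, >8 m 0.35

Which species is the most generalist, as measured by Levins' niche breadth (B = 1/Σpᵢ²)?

population P1

Σp_P1ᵢ² = 0.06² + 0.11² + 0.13² + 0.12² + 0.20² + 0.20² + 0.18² = 0.0036 + 0.0121 + 0.0169 + 0.0144 + 0.0400 + 0.0400 + 0.0324 = 0.1594
B_P1 = 1 / 0.1594 = 6.2735
Σp_P3ᵢ² = 0.02² + 0.02² + 0.14² + 0.14² + 0.10² + 0.23² + 0.35² = 0.0004 + 0.0004 + 0.0196 + 0.0196 + 0.0100 + 0.0529 + 0.1225 = 0.2254
B_P3 = 1 / 0.2254 = 4.4366
Highest B → broadest niche (most generalist): population P1 (B = 6.27).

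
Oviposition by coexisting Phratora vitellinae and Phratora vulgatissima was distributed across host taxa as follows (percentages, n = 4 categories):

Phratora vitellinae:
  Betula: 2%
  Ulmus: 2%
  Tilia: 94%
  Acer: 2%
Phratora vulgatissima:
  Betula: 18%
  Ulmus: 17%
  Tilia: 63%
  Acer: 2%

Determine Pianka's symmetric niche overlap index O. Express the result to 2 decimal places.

0.94

Convert percentages to proportions (divide by 100).
Σ p₁ᵢp₂ᵢ = 0.0036 + 0.0034 + 0.5922 + 0.0004 = 0.5996
Σp_1ᵢ² = 0.02² + 0.02² + 0.94² + 0.02² = 0.0004 + 0.0004 + 0.8836 + 0.0004 = 0.8848
Σp_2ᵢ² = 0.18² + 0.17² + 0.63² + 0.02² = 0.0324 + 0.0289 + 0.3969 + 0.0004 = 0.4586
O = 0.5996 / √(0.8848 × 0.4586) = 0.5996 / 0.63700 = 0.9413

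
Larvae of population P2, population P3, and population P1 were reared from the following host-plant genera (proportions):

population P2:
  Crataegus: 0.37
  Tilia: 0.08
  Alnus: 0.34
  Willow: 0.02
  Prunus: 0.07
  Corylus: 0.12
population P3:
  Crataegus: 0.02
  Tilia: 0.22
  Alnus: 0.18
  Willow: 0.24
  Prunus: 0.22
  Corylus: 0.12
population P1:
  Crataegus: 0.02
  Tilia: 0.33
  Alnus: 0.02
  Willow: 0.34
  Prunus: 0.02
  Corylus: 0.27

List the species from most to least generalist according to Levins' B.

population P3 > population P2 > population P1

Σp_P2ᵢ² = 0.37² + 0.08² + 0.34² + 0.02² + 0.07² + 0.12² = 0.1369 + 0.0064 + 0.1156 + 0.0004 + 0.0049 + 0.0144 = 0.2786
B_P2 = 1 / 0.2786 = 3.5894
Σp_P3ᵢ² = 0.02² + 0.22² + 0.18² + 0.24² + 0.22² + 0.12² = 0.0004 + 0.0484 + 0.0324 + 0.0576 + 0.0484 + 0.0144 = 0.2016
B_P3 = 1 / 0.2016 = 4.9603
Σp_P1ᵢ² = 0.02² + 0.33² + 0.02² + 0.34² + 0.02² + 0.27² = 0.0004 + 0.1089 + 0.0004 + 0.1156 + 0.0004 + 0.0729 = 0.2986
B_P1 = 1 / 0.2986 = 3.3490
Ranking by B (broadest → narrowest): population P3 (4.96) > population P2 (3.59) > population P1 (3.35)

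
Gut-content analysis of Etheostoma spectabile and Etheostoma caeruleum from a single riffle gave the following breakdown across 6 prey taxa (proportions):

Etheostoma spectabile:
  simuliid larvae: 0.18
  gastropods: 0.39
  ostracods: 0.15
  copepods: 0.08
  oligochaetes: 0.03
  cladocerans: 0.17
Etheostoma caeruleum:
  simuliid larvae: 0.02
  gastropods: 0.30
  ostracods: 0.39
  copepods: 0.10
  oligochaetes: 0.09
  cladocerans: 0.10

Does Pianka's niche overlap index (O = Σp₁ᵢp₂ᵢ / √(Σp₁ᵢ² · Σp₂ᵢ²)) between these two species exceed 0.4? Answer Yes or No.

Σ p₁ᵢp₂ᵢ = 0.0036 + 0.1170 + 0.0585 + 0.0080 + 0.0027 + 0.0170 = 0.2068
Σp_1ᵢ² = 0.18² + 0.39² + 0.15² + 0.08² + 0.03² + 0.17² = 0.0324 + 0.1521 + 0.0225 + 0.0064 + 0.0009 + 0.0289 = 0.2432
Σp_2ᵢ² = 0.02² + 0.30² + 0.39² + 0.10² + 0.09² + 0.10² = 0.0004 + 0.0900 + 0.1521 + 0.0100 + 0.0081 + 0.0100 = 0.2706
O = 0.2068 / √(0.2432 × 0.2706) = 0.2068 / 0.25653 = 0.8061
O = 0.8061 > 0.4 → Yes.

Yes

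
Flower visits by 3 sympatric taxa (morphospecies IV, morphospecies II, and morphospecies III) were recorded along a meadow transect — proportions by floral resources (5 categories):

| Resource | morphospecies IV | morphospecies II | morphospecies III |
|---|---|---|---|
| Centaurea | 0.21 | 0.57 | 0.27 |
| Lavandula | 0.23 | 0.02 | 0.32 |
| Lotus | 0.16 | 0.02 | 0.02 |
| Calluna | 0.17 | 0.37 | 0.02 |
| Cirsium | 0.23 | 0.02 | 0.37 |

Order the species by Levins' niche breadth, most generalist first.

morphospecies IV > morphospecies III > morphospecies II

Σp_IVᵢ² = 0.21² + 0.23² + 0.16² + 0.17² + 0.23² = 0.0441 + 0.0529 + 0.0256 + 0.0289 + 0.0529 = 0.2044
B_IV = 1 / 0.2044 = 4.8924
Σp_IIᵢ² = 0.57² + 0.02² + 0.02² + 0.37² + 0.02² = 0.3249 + 0.0004 + 0.0004 + 0.1369 + 0.0004 = 0.4630
B_II = 1 / 0.4630 = 2.1598
Σp_IIIᵢ² = 0.27² + 0.32² + 0.02² + 0.02² + 0.37² = 0.0729 + 0.1024 + 0.0004 + 0.0004 + 0.1369 = 0.3130
B_III = 1 / 0.3130 = 3.1949
Ranking by B (broadest → narrowest): morphospecies IV (4.89) > morphospecies III (3.19) > morphospecies II (2.16)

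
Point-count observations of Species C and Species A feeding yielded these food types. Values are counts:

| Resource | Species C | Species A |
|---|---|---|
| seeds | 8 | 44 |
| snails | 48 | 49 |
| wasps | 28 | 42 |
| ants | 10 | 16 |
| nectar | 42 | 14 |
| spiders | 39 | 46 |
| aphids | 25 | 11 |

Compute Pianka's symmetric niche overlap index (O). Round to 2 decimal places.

Proportions for Species C (n=200): 8/200=0.0400, 48/200=0.2400, 28/200=0.1400, 10/200=0.0500, 42/200=0.2100, 39/200=0.1950, 25/200=0.1250
Proportions for Species A (n=222): 44/222=0.1982, 49/222=0.2207, 42/222=0.1892, 16/222=0.0721, 14/222=0.0631, 46/222=0.2072, 11/222=0.0495
Σ p₁ᵢp₂ᵢ = 0.007928 + 0.052968 + 0.026488 + 0.003605 + 0.013251 + 0.040404 + 0.006188 = 0.150832
Σp_1ᵢ² = 0.0400² + 0.2400² + 0.1400² + 0.0500² + 0.2100² + 0.1950² + 0.1250² = 0.001600 + 0.057600 + 0.019600 + 0.002500 + 0.044100 + 0.038025 + 0.015625 = 0.179050
Σp_2ᵢ² = 0.1982² + 0.2207² + 0.1892² + 0.0721² + 0.0631² + 0.2072² + 0.0495² = 0.039283 + 0.048708 + 0.035797 + 0.005198 + 0.003982 + 0.042932 + 0.002450 = 0.178350
O = 0.150832 / √(0.179050 × 0.178350) = 0.150832 / 0.1786997 = 0.8441

0.84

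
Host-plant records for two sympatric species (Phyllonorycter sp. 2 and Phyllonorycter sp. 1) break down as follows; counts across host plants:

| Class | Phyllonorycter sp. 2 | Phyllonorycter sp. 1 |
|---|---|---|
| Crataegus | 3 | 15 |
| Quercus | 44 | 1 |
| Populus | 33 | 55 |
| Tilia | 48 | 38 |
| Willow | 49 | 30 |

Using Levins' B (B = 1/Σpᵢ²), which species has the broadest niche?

Phyllonorycter sp. 2

Proportions for Phyllonorycter sp. 2 (n=177): 3/177=0.0169, 44/177=0.2486, 33/177=0.1864, 48/177=0.2712, 49/177=0.2768
Proportions for Phyllonorycter sp. 1 (n=139): 15/139=0.1079, 1/139=0.0072, 55/139=0.3957, 38/139=0.2734, 30/139=0.2158
Σp_2ᵢ² = 0.0169² + 0.2486² + 0.1864² + 0.2712² + 0.2768² = 0.000286 + 0.061802 + 0.034745 + 0.073549 + 0.076618 = 0.247000
B_2 = 1 / 0.247000 = 4.0486
Σp_1ᵢ² = 0.1079² + 0.0072² + 0.3957² + 0.2734² + 0.2158² = 0.011642 + 0.000052 + 0.156578 + 0.074748 + 0.046570 = 0.289590
B_1 = 1 / 0.289590 = 3.4532
Highest B → broadest niche (most generalist): Phyllonorycter sp. 2 (B = 4.05).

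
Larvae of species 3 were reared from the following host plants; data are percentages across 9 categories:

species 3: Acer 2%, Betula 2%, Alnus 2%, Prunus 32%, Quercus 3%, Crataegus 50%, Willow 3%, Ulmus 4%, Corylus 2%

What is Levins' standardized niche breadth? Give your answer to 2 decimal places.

0.22

Convert percentages to proportions (divide by 100).
Σpᵢ² = 0.02² + 0.02² + 0.02² + 0.32² + 0.03² + 0.50² + 0.03² + 0.04² + 0.02² = 0.0004 + 0.0004 + 0.0004 + 0.1024 + 0.0009 + 0.2500 + 0.0009 + 0.0016 + 0.0004 = 0.3574
B = 1 / 0.3574 = 2.7980
Bₛ = (B − 1)/(n − 1) = (2.7980 − 1)/(9 − 1) = 1.7980/8 = 0.2248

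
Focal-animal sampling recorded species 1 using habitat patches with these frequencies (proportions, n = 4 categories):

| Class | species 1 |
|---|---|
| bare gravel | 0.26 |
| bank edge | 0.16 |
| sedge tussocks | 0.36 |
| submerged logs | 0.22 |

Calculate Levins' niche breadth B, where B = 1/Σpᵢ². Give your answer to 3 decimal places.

3.687

Σpᵢ² = 0.26² + 0.16² + 0.36² + 0.22² = 0.0676 + 0.0256 + 0.1296 + 0.0484 = 0.2712
B = 1 / 0.2712 = 3.68732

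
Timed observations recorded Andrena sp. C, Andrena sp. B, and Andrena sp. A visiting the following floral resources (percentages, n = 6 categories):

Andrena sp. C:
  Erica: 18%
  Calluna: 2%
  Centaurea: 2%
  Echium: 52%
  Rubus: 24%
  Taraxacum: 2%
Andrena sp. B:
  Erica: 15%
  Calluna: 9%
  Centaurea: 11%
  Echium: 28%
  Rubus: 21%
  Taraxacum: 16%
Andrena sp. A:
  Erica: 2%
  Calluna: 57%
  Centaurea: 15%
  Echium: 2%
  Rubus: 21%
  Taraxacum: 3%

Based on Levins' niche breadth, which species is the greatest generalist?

Andrena sp. B

Convert percentages to proportions (divide by 100).
Σp_Cᵢ² = 0.18² + 0.02² + 0.02² + 0.52² + 0.24² + 0.02² = 0.0324 + 0.0004 + 0.0004 + 0.2704 + 0.0576 + 0.0004 = 0.3616
B_C = 1 / 0.3616 = 2.7655
Σp_Bᵢ² = 0.15² + 0.09² + 0.11² + 0.28² + 0.21² + 0.16² = 0.0225 + 0.0081 + 0.0121 + 0.0784 + 0.0441 + 0.0256 = 0.1908
B_B = 1 / 0.1908 = 5.2411
Σp_Aᵢ² = 0.02² + 0.57² + 0.15² + 0.02² + 0.21² + 0.03² = 0.0004 + 0.3249 + 0.0225 + 0.0004 + 0.0441 + 0.0009 = 0.3932
B_A = 1 / 0.3932 = 2.5432
Highest B → broadest niche (most generalist): Andrena sp. B (B = 5.24).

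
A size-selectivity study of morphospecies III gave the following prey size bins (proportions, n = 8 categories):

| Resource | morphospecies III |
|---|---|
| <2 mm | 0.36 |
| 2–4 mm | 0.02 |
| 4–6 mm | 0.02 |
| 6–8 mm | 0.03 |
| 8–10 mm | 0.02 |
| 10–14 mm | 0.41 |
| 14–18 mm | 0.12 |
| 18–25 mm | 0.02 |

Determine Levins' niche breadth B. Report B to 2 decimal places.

Σpᵢ² = 0.36² + 0.02² + 0.02² + 0.03² + 0.02² + 0.41² + 0.12² + 0.02² = 0.1296 + 0.0004 + 0.0004 + 0.0009 + 0.0004 + 0.1681 + 0.0144 + 0.0004 = 0.3146
B = 1 / 0.3146 = 3.1786

3.18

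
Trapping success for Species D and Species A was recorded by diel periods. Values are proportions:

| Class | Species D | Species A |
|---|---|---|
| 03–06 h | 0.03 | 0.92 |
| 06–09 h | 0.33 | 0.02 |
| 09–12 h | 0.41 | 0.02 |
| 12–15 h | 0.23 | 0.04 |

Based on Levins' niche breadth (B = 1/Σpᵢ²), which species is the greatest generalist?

Σp_Dᵢ² = 0.03² + 0.33² + 0.41² + 0.23² = 0.0009 + 0.1089 + 0.1681 + 0.0529 = 0.3308
B_D = 1 / 0.3308 = 3.0230
Σp_Aᵢ² = 0.92² + 0.02² + 0.02² + 0.04² = 0.8464 + 0.0004 + 0.0004 + 0.0016 = 0.8488
B_A = 1 / 0.8488 = 1.1781
Highest B → broadest niche (most generalist): Species D (B = 3.02).

Species D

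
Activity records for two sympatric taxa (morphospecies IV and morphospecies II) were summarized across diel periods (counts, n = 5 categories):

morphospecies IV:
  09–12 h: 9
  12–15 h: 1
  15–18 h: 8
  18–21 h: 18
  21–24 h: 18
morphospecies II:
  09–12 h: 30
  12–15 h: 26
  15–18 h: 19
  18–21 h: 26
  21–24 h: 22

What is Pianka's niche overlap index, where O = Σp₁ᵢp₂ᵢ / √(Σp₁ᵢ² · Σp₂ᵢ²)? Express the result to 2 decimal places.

Proportions for morphospecies IV (n=54): 9/54=0.1667, 1/54=0.0185, 8/54=0.1481, 18/54=0.3333, 18/54=0.3333
Proportions for morphospecies II (n=123): 30/123=0.2439, 26/123=0.2114, 19/123=0.1545, 26/123=0.2114, 22/123=0.1789
Σ p₁ᵢp₂ᵢ = 0.040658 + 0.003911 + 0.022881 + 0.070460 + 0.059627 = 0.197537
Σp_1ᵢ² = 0.1667² + 0.0185² + 0.1481² + 0.3333² + 0.3333² = 0.027789 + 0.000342 + 0.021934 + 0.111089 + 0.111089 = 0.272243
Σp_2ᵢ² = 0.2439² + 0.2114² + 0.1545² + 0.2114² + 0.1789² = 0.059487 + 0.044690 + 0.023870 + 0.044690 + 0.032005 = 0.204742
O = 0.197537 / √(0.272243 × 0.204742) = 0.197537 / 0.2360923 = 0.8367

0.84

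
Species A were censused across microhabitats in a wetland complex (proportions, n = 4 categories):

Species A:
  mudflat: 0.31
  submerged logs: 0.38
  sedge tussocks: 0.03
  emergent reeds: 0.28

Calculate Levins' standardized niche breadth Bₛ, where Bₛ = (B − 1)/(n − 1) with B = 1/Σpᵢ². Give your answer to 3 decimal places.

0.709

Σpᵢ² = 0.31² + 0.38² + 0.03² + 0.28² = 0.0961 + 0.1444 + 0.0009 + 0.0784 = 0.3198
B = 1 / 0.3198 = 3.12695
Bₛ = (B − 1)/(n − 1) = (3.12695 − 1)/(4 − 1) = 2.12695/3 = 0.70898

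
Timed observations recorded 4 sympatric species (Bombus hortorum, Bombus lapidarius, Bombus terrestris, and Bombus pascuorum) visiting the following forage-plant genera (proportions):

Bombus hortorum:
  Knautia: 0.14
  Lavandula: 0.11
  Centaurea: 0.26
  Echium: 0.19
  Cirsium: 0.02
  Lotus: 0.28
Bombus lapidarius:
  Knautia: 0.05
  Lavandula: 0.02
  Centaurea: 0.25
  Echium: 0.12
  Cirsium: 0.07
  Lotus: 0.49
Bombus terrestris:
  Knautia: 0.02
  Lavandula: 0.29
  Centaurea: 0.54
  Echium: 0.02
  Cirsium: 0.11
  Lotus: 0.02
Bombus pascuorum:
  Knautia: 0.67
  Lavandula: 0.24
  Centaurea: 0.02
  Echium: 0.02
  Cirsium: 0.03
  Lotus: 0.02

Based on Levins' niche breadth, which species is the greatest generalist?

Σp_hortᵢ² = 0.14² + 0.11² + 0.26² + 0.19² + 0.02² + 0.28² = 0.0196 + 0.0121 + 0.0676 + 0.0361 + 0.0004 + 0.0784 = 0.2142
B_hort = 1 / 0.2142 = 4.6685
Σp_lapiᵢ² = 0.05² + 0.02² + 0.25² + 0.12² + 0.07² + 0.49² = 0.0025 + 0.0004 + 0.0625 + 0.0144 + 0.0049 + 0.2401 = 0.3248
B_lapi = 1 / 0.3248 = 3.0788
Σp_terrᵢ² = 0.02² + 0.29² + 0.54² + 0.02² + 0.11² + 0.02² = 0.0004 + 0.0841 + 0.2916 + 0.0004 + 0.0121 + 0.0004 = 0.3890
B_terr = 1 / 0.3890 = 2.5707
Σp_pascᵢ² = 0.67² + 0.24² + 0.02² + 0.02² + 0.03² + 0.02² = 0.4489 + 0.0576 + 0.0004 + 0.0004 + 0.0009 + 0.0004 = 0.5086
B_pasc = 1 / 0.5086 = 1.9662
Highest B → broadest niche (most generalist): Bombus hortorum (B = 4.67).

Bombus hortorum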